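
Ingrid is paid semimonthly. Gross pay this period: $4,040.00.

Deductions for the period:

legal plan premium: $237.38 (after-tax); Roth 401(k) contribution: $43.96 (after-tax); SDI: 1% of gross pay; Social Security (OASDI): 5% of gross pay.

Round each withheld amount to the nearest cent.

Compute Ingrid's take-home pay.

Social Security (OASDI): $4,040.00 × 0.05 = $202.00
SDI: $4,040.00 × 0.01 = $40.40
Roth 401(k) contribution: $43.96
Legal plan premium: $237.38
Total deductions = $202.00 + $40.40 + $43.96 + $237.38 = $523.74
Net pay = $4,040.00 − $523.74 = $3,516.26

$3,516.26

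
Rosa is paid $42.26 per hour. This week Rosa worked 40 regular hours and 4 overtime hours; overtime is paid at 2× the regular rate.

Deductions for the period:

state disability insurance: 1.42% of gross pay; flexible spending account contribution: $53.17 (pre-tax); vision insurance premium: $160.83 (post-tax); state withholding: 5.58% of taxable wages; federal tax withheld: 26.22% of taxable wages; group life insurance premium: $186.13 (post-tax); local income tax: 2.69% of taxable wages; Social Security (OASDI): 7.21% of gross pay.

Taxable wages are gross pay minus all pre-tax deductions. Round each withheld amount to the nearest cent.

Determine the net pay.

$772.01

Regular pay: 40 × $42.26 = $1690.40
Overtime pay: 4 × $42.26 × 2 = $338.08
Gross pay = $1690.40 + $338.08 = $2028.48
Flexible spending account contribution: $53.17
Taxable wages = $2028.48 − $53.17 = $1975.31
Federal tax withheld: $1975.31 × 0.2622 = $517.93
State withholding: $1975.31 × 0.0558 = $110.22
Local income tax: $1975.31 × 0.0269 = $53.14
Social Security (OASDI): $2028.48 × 0.0721 = $146.25
State disability insurance: $2028.48 × 0.0142 = $28.80
Vision insurance premium: $160.83
Group life insurance premium: $186.13
Total deductions = $53.17 + $517.93 + $110.22 + $53.14 + $146.25 + $28.80 + $160.83 + $186.13 = $1256.47
Net pay = $2028.48 − $1256.47 = $772.01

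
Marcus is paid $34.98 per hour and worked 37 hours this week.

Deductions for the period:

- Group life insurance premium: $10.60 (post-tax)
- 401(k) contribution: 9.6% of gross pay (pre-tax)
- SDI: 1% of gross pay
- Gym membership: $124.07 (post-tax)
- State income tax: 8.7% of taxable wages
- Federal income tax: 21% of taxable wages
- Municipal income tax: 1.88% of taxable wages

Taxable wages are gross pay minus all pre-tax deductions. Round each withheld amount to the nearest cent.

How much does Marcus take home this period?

Gross pay: 37 × $34.98 = $1,294.26
401(k) contribution: $1,294.26 × 0.096 = $124.25
Taxable wages = $1,294.26 − $124.25 = $1,170.01
Federal income tax: $1,170.01 × 0.21 = $245.70
State income tax: $1,170.01 × 0.087 = $101.79
Municipal income tax: $1,170.01 × 0.0188 = $22.00
SDI: $1,294.26 × 0.01 = $12.94
Group life insurance premium: $10.60
Gym membership: $124.07
Total deductions = $124.25 + $245.70 + $101.79 + $22.00 + $12.94 + $10.60 + $124.07 = $641.35
Net pay = $1,294.26 − $641.35 = $652.91

$652.91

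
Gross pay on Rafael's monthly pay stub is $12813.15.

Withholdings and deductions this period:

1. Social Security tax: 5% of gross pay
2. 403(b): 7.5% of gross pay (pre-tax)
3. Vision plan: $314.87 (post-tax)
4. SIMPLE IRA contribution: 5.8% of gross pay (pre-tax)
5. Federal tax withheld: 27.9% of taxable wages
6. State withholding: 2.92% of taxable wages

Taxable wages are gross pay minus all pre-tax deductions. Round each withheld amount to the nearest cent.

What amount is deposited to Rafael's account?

403(b): $12813.15 × 0.075 = $960.99
SIMPLE IRA contribution: $12813.15 × 0.058 = $743.16
Pre-tax total = $960.99 + $743.16 = $1704.15
Taxable wages = $12813.15 − $1704.15 = $11109.00
Federal tax withheld: $11109.00 × 0.279 = $3099.41
State withholding: $11109.00 × 0.0292 = $324.38
Social Security tax: $12813.15 × 0.05 = $640.66
Vision plan: $314.87
Total deductions = $960.99 + $743.16 + $3099.41 + $324.38 + $640.66 + $314.87 = $6083.47
Net pay = $12813.15 − $6083.47 = $6729.68

$6729.68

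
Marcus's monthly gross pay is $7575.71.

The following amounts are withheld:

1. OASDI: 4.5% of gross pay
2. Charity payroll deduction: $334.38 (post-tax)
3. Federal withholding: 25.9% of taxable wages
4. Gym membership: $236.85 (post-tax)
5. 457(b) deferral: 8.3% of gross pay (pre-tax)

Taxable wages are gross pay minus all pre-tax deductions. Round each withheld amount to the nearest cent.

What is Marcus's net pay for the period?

457(b) deferral: $7575.71 × 0.083 = $628.78
Taxable wages = $7575.71 − $628.78 = $6946.93
Federal withholding: $6946.93 × 0.259 = $1799.25
OASDI: $7575.71 × 0.045 = $340.91
Gym membership: $236.85
Charity payroll deduction: $334.38
Total deductions = $628.78 + $1799.25 + $340.91 + $236.85 + $334.38 = $3340.17
Net pay = $7575.71 − $3340.17 = $4235.54

$4235.54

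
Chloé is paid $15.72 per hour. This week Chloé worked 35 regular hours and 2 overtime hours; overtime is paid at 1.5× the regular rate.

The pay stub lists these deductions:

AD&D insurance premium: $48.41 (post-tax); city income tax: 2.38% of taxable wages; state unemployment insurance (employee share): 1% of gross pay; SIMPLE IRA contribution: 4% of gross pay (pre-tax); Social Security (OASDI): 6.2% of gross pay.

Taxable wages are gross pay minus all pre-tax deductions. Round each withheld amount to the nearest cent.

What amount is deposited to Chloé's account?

Regular pay: 35 × $15.72 = $550.20
Overtime pay: 2 × $15.72 × 1.5 = $47.16
Gross pay = $550.20 + $47.16 = $597.36
SIMPLE IRA contribution: $597.36 × 0.04 = $23.89
Taxable wages = $597.36 − $23.89 = $573.47
City income tax: $573.47 × 0.0238 = $13.65
Social Security (OASDI): $597.36 × 0.062 = $37.04
State unemployment insurance (employee share): $597.36 × 0.01 = $5.97
AD&D insurance premium: $48.41
Total deductions = $23.89 + $13.65 + $37.04 + $5.97 + $48.41 = $128.96
Net pay = $597.36 − $128.96 = $468.40

$468.40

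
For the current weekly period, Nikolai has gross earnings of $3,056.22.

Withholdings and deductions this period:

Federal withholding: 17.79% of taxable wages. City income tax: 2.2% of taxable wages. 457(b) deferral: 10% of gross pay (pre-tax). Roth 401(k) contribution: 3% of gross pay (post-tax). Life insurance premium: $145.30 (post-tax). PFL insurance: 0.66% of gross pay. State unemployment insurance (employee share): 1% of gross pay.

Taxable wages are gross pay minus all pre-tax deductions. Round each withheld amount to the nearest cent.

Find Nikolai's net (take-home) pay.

$1,913.04

457(b) deferral: $3,056.22 × 0.1 = $305.62
Taxable wages = $3,056.22 − $305.62 = $2,750.60
Federal withholding: $2,750.60 × 0.1779 = $489.33
City income tax: $2,750.60 × 0.022 = $60.51
State unemployment insurance (employee share): $3,056.22 × 0.01 = $30.56
PFL insurance: $3,056.22 × 0.0066 = $20.17
Roth 401(k) contribution: $3,056.22 × 0.03 = $91.69
Life insurance premium: $145.30
Total deductions = $305.62 + $489.33 + $60.51 + $30.56 + $20.17 + $91.69 + $145.30 = $1,143.18
Net pay = $3,056.22 − $1,143.18 = $1,913.04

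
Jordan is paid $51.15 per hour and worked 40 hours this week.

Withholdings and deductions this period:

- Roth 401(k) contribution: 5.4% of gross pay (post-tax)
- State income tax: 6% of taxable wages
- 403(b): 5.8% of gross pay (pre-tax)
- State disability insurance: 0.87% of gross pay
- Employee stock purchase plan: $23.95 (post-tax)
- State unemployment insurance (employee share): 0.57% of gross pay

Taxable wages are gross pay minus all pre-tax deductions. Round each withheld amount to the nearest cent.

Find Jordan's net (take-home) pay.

Gross pay: 40 × $51.15 = $2,046.00
403(b): $2,046.00 × 0.058 = $118.67
Taxable wages = $2,046.00 − $118.67 = $1,927.33
State income tax: $1,927.33 × 0.06 = $115.64
State disability insurance: $2,046.00 × 0.0087 = $17.80
State unemployment insurance (employee share): $2,046.00 × 0.0057 = $11.66
Roth 401(k) contribution: $2,046.00 × 0.054 = $110.48
Employee stock purchase plan: $23.95
Total deductions = $118.67 + $115.64 + $17.80 + $11.66 + $110.48 + $23.95 = $398.20
Net pay = $2,046.00 − $398.20 = $1,647.80

$1,647.80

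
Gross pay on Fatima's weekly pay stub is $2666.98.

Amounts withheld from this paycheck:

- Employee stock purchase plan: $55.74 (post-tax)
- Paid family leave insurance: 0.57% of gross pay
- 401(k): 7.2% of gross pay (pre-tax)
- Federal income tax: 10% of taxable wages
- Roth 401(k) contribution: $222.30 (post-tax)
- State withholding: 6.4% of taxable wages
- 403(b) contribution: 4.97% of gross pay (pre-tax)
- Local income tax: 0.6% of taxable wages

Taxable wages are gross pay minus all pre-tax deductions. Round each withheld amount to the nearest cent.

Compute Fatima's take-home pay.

$1650.97

403(b) contribution: $2666.98 × 0.0497 = $132.55
401(k): $2666.98 × 0.072 = $192.02
Pre-tax total = $132.55 + $192.02 = $324.57
Taxable wages = $2666.98 − $324.57 = $2342.41
Local income tax: $2342.41 × 0.006 = $14.05
Federal income tax: $2342.41 × 0.1 = $234.24
State withholding: $2342.41 × 0.064 = $149.91
Paid family leave insurance: $2666.98 × 0.0057 = $15.20
Employee stock purchase plan: $55.74
Roth 401(k) contribution: $222.30
Total deductions = $132.55 + $192.02 + $14.05 + $234.24 + $149.91 + $15.20 + $55.74 + $222.30 = $1016.01
Net pay = $2666.98 − $1016.01 = $1650.97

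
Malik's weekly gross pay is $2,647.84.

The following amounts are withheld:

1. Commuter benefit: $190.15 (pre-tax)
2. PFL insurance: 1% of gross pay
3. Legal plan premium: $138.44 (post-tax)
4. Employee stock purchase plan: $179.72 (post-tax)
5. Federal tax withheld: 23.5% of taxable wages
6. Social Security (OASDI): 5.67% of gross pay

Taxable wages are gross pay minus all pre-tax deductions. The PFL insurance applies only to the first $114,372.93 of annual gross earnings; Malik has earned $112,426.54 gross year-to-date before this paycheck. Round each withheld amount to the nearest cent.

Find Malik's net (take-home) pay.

$1,392.38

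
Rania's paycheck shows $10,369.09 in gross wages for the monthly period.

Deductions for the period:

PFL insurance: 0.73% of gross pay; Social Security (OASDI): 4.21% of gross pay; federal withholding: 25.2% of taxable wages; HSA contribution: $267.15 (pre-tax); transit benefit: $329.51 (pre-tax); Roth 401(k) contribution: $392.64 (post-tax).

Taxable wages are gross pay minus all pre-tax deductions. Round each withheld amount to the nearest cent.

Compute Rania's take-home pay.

Transit benefit: $329.51
HSA contribution: $267.15
Pre-tax total = $329.51 + $267.15 = $596.66
Taxable wages = $10,369.09 − $596.66 = $9,772.43
Federal withholding: $9,772.43 × 0.252 = $2,462.65
PFL insurance: $10,369.09 × 0.0073 = $75.69
Social Security (OASDI): $10,369.09 × 0.0421 = $436.54
Roth 401(k) contribution: $392.64
Total deductions = $329.51 + $267.15 + $2,462.65 + $75.69 + $436.54 + $392.64 = $3,964.18
Net pay = $10,369.09 − $3,964.18 = $6,404.91

$6,404.91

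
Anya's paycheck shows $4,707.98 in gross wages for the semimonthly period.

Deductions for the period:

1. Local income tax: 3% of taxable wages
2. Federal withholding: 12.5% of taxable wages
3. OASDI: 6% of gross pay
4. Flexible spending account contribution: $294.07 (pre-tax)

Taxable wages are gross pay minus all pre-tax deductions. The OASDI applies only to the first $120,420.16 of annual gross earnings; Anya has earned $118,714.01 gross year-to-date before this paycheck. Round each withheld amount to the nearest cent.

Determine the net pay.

$3,627.38

Flexible spending account contribution: $294.07
Taxable wages = $4,707.98 − $294.07 = $4,413.91
Federal withholding: $4,413.91 × 0.125 = $551.74
Local income tax: $4,413.91 × 0.03 = $132.42
OASDI: only $120,420.16 − $118,714.01 = $1,706.15 of this check is subject → $1,706.15 × 0.06 = $102.37
Total deductions = $294.07 + $551.74 + $132.42 + $102.37 = $1,080.60
Net pay = $4,707.98 − $1,080.60 = $3,627.38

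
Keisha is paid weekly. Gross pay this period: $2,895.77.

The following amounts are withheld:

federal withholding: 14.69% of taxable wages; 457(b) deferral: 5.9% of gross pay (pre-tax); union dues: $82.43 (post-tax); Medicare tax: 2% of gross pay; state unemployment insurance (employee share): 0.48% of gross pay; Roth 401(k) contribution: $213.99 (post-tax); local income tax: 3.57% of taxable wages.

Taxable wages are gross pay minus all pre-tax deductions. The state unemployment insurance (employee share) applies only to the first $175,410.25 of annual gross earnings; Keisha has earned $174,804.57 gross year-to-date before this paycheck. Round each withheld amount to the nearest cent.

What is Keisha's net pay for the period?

$1,870.10

457(b) deferral: $2,895.77 × 0.059 = $170.85
Taxable wages = $2,895.77 − $170.85 = $2,724.92
Local income tax: $2,724.92 × 0.0357 = $97.28
Federal withholding: $2,724.92 × 0.1469 = $400.29
State unemployment insurance (employee share): only $175,410.25 − $174,804.57 = $605.68 of this check is subject → $605.68 × 0.0048 = $2.91
Medicare tax: $2,895.77 × 0.02 = $57.92
Union dues: $82.43
Roth 401(k) contribution: $213.99
Total deductions = $170.85 + $97.28 + $400.29 + $2.91 + $57.92 + $82.43 + $213.99 = $1,025.67
Net pay = $2,895.77 − $1,025.67 = $1,870.10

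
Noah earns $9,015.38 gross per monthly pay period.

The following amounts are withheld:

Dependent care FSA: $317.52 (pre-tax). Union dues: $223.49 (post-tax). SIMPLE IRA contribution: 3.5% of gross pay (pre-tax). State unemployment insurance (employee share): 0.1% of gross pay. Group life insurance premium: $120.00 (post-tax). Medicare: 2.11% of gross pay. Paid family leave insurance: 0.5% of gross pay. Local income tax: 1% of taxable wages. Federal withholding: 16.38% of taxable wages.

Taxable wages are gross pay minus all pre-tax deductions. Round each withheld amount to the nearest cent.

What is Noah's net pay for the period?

$6,337.67

Dependent care FSA: $317.52
SIMPLE IRA contribution: $9,015.38 × 0.035 = $315.54
Pre-tax total = $317.52 + $315.54 = $633.06
Taxable wages = $9,015.38 − $633.06 = $8,382.32
Federal withholding: $8,382.32 × 0.1638 = $1,373.02
Local income tax: $8,382.32 × 0.01 = $83.82
State unemployment insurance (employee share): $9,015.38 × 0.001 = $9.02
Medicare: $9,015.38 × 0.0211 = $190.22
Paid family leave insurance: $9,015.38 × 0.005 = $45.08
Group life insurance premium: $120.00
Union dues: $223.49
Total deductions = $317.52 + $315.54 + $1,373.02 + $83.82 + $9.02 + $190.22 + $45.08 + $120.00 + $223.49 = $2,677.71
Net pay = $9,015.38 − $2,677.71 = $6,337.67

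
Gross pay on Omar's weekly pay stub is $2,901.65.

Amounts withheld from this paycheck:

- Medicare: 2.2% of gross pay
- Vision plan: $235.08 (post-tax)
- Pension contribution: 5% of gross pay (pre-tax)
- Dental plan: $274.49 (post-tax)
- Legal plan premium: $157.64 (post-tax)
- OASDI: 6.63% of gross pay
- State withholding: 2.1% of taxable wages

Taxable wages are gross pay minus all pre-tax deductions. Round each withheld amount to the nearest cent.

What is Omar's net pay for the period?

Pension contribution: $2,901.65 × 0.05 = $145.08
Taxable wages = $2,901.65 − $145.08 = $2,756.57
State withholding: $2,756.57 × 0.021 = $57.89
Medicare: $2,901.65 × 0.022 = $63.84
OASDI: $2,901.65 × 0.0663 = $192.38
Vision plan: $235.08
Dental plan: $274.49
Legal plan premium: $157.64
Total deductions = $145.08 + $57.89 + $63.84 + $192.38 + $235.08 + $274.49 + $157.64 = $1,126.40
Net pay = $2,901.65 − $1,126.40 = $1,775.25

$1,775.25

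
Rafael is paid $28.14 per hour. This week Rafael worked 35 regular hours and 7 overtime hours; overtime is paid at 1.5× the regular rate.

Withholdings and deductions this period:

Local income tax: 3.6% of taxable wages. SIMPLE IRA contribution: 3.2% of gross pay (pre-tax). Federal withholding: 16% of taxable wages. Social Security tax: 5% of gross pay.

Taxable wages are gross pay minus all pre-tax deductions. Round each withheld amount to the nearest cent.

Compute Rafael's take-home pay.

Regular pay: 35 × $28.14 = $984.90
Overtime pay: 7 × $28.14 × 1.5 = $295.47
Gross pay = $984.90 + $295.47 = $1280.37
SIMPLE IRA contribution: $1280.37 × 0.032 = $40.97
Taxable wages = $1280.37 − $40.97 = $1239.40
Local income tax: $1239.40 × 0.036 = $44.62
Federal withholding: $1239.40 × 0.16 = $198.30
Social Security tax: $1280.37 × 0.05 = $64.02
Total deductions = $40.97 + $44.62 + $198.30 + $64.02 = $347.91
Net pay = $1280.37 − $347.91 = $932.46

$932.46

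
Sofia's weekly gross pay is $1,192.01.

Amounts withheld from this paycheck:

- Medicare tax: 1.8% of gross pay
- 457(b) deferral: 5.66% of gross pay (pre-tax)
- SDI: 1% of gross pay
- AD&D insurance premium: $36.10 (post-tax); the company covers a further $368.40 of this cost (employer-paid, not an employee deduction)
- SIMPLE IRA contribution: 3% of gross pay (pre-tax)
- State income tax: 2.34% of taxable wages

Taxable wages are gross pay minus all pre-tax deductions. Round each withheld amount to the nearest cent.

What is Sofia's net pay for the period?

$993.82

457(b) deferral: $1,192.01 × 0.0566 = $67.47
SIMPLE IRA contribution: $1,192.01 × 0.03 = $35.76
Pre-tax total = $67.47 + $35.76 = $103.23
Taxable wages = $1,192.01 − $103.23 = $1,088.78
State income tax: $1,088.78 × 0.0234 = $25.48
Medicare tax: $1,192.01 × 0.018 = $21.46
SDI: $1,192.01 × 0.01 = $11.92
AD&D insurance premium: $36.10
(Employer's $368.40 toward AD&D insurance premium is not withheld from the employee.)
Total deductions = $67.47 + $35.76 + $25.48 + $21.46 + $11.92 + $36.10 = $198.19
Net pay = $1,192.01 − $198.19 = $993.82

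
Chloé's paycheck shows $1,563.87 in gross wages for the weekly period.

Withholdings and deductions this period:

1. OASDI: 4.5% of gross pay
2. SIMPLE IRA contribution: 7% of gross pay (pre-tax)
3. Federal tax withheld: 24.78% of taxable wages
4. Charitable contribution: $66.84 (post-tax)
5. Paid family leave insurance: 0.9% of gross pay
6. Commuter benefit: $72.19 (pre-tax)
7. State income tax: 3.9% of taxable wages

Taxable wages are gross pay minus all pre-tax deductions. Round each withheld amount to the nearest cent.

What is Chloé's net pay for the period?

Commuter benefit: $72.19
SIMPLE IRA contribution: $1,563.87 × 0.07 = $109.47
Pre-tax total = $72.19 + $109.47 = $181.66
Taxable wages = $1,563.87 − $181.66 = $1,382.21
State income tax: $1,382.21 × 0.039 = $53.91
Federal tax withheld: $1,382.21 × 0.2478 = $342.51
OASDI: $1,563.87 × 0.045 = $70.37
Paid family leave insurance: $1,563.87 × 0.009 = $14.07
Charitable contribution: $66.84
Total deductions = $72.19 + $109.47 + $53.91 + $342.51 + $70.37 + $14.07 + $66.84 = $729.36
Net pay = $1,563.87 − $729.36 = $834.51

$834.51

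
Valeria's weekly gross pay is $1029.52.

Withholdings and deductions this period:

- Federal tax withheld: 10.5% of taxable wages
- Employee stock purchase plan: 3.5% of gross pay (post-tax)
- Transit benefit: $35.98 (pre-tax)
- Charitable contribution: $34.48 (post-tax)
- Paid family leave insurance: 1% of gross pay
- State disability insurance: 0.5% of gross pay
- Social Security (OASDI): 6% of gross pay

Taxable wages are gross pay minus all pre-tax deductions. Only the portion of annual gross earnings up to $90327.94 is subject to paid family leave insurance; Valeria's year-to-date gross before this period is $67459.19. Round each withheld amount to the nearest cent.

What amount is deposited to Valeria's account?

Transit benefit: $35.98
Taxable wages = $1029.52 − $35.98 = $993.54
Federal tax withheld: $993.54 × 0.105 = $104.32
Paid family leave insurance: cap not yet reached, full $1029.52 is subject → $1029.52 × 0.01 = $10.30
State disability insurance: $1029.52 × 0.005 = $5.15
Social Security (OASDI): $1029.52 × 0.06 = $61.77
Charitable contribution: $34.48
Employee stock purchase plan: $1029.52 × 0.035 = $36.03
Total deductions = $35.98 + $104.32 + $10.30 + $5.15 + $61.77 + $34.48 + $36.03 = $288.03
Net pay = $1029.52 − $288.03 = $741.49

$741.49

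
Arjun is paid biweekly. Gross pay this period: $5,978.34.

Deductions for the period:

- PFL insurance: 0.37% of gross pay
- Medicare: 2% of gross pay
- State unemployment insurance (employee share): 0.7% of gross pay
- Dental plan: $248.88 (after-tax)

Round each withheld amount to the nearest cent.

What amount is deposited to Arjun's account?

$5,545.92

State unemployment insurance (employee share): $5,978.34 × 0.007 = $41.85
Medicare: $5,978.34 × 0.02 = $119.57
PFL insurance: $5,978.34 × 0.0037 = $22.12
Dental plan: $248.88
Total deductions = $41.85 + $119.57 + $22.12 + $248.88 = $432.42
Net pay = $5,978.34 − $432.42 = $5,545.92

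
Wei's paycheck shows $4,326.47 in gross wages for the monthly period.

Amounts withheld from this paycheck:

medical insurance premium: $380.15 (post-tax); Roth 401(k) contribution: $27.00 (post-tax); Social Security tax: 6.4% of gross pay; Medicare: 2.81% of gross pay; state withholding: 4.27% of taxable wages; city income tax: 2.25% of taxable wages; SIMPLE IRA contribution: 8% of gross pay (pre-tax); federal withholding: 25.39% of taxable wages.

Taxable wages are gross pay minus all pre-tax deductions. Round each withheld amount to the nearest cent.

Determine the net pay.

$1,904.61

SIMPLE IRA contribution: $4,326.47 × 0.08 = $346.12
Taxable wages = $4,326.47 − $346.12 = $3,980.35
City income tax: $3,980.35 × 0.0225 = $89.56
State withholding: $3,980.35 × 0.0427 = $169.96
Federal withholding: $3,980.35 × 0.2539 = $1,010.61
Medicare: $4,326.47 × 0.0281 = $121.57
Social Security tax: $4,326.47 × 0.064 = $276.89
Medical insurance premium: $380.15
Roth 401(k) contribution: $27.00
Total deductions = $346.12 + $89.56 + $169.96 + $1,010.61 + $121.57 + $276.89 + $380.15 + $27.00 = $2,421.86
Net pay = $4,326.47 − $2,421.86 = $1,904.61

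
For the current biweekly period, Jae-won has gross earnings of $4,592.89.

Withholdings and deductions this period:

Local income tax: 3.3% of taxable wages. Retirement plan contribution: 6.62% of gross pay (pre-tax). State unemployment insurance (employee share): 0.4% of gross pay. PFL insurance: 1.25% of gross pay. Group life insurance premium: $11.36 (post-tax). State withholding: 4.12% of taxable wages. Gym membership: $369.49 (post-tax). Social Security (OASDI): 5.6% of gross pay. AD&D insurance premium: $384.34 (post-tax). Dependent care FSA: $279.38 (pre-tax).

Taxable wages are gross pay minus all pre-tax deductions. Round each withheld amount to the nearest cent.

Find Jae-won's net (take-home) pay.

Retirement plan contribution: $4,592.89 × 0.0662 = $304.05
Dependent care FSA: $279.38
Pre-tax total = $304.05 + $279.38 = $583.43
Taxable wages = $4,592.89 − $583.43 = $4,009.46
Local income tax: $4,009.46 × 0.033 = $132.31
State withholding: $4,009.46 × 0.0412 = $165.19
PFL insurance: $4,592.89 × 0.0125 = $57.41
State unemployment insurance (employee share): $4,592.89 × 0.004 = $18.37
Social Security (OASDI): $4,592.89 × 0.056 = $257.20
Gym membership: $369.49
AD&D insurance premium: $384.34
Group life insurance premium: $11.36
Total deductions = $304.05 + $279.38 + $132.31 + $165.19 + $57.41 + $18.37 + $257.20 + $369.49 + $384.34 + $11.36 = $1,979.10
Net pay = $4,592.89 − $1,979.10 = $2,613.79

$2,613.79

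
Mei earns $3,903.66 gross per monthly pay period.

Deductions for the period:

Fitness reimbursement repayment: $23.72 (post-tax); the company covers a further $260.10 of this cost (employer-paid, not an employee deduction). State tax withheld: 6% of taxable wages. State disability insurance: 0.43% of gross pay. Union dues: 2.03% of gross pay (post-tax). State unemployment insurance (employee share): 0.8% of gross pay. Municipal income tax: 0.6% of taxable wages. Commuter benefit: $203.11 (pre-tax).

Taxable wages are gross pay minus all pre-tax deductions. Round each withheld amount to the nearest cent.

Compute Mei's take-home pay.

Commuter benefit: $203.11
Taxable wages = $3,903.66 − $203.11 = $3,700.55
State tax withheld: $3,700.55 × 0.06 = $222.03
Municipal income tax: $3,700.55 × 0.006 = $22.20
State disability insurance: $3,903.66 × 0.0043 = $16.79
State unemployment insurance (employee share): $3,903.66 × 0.008 = $31.23
Union dues: $3,903.66 × 0.0203 = $79.24
Fitness reimbursement repayment: $23.72
(Employer's $260.10 toward fitness reimbursement repayment is not withheld from the employee.)
Total deductions = $203.11 + $222.03 + $22.20 + $16.79 + $31.23 + $79.24 + $23.72 = $598.32
Net pay = $3,903.66 − $598.32 = $3,305.34

$3,305.34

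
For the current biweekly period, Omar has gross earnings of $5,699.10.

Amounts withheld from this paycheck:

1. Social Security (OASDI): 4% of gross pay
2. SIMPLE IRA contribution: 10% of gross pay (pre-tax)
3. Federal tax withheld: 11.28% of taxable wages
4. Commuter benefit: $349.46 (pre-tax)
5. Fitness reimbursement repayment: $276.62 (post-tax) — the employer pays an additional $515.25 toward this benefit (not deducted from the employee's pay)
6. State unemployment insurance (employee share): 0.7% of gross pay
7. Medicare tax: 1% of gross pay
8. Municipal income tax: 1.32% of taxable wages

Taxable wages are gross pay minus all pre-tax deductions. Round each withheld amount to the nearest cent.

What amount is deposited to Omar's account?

$3,576.03

Commuter benefit: $349.46
SIMPLE IRA contribution: $5,699.10 × 0.1 = $569.91
Pre-tax total = $349.46 + $569.91 = $919.37
Taxable wages = $5,699.10 − $919.37 = $4,779.73
Municipal income tax: $4,779.73 × 0.0132 = $63.09
Federal tax withheld: $4,779.73 × 0.1128 = $539.15
Medicare tax: $5,699.10 × 0.01 = $56.99
State unemployment insurance (employee share): $5,699.10 × 0.007 = $39.89
Social Security (OASDI): $5,699.10 × 0.04 = $227.96
Fitness reimbursement repayment: $276.62
(Employer's $515.25 toward fitness reimbursement repayment is not withheld from the employee.)
Total deductions = $349.46 + $569.91 + $63.09 + $539.15 + $56.99 + $39.89 + $227.96 + $276.62 = $2,123.07
Net pay = $5,699.10 − $2,123.07 = $3,576.03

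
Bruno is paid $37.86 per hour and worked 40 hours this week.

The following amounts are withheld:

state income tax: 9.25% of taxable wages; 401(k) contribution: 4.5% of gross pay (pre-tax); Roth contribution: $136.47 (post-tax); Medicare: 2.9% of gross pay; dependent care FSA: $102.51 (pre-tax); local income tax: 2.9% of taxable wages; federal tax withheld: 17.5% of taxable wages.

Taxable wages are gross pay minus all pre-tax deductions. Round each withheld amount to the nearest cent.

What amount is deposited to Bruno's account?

Gross pay: 40 × $37.86 = $1,514.40
Dependent care FSA: $102.51
401(k) contribution: $1,514.40 × 0.045 = $68.15
Pre-tax total = $102.51 + $68.15 = $170.66
Taxable wages = $1,514.40 − $170.66 = $1,343.74
Local income tax: $1,343.74 × 0.029 = $38.97
Federal tax withheld: $1,343.74 × 0.175 = $235.15
State income tax: $1,343.74 × 0.0925 = $124.30
Medicare: $1,514.40 × 0.029 = $43.92
Roth contribution: $136.47
Total deductions = $102.51 + $68.15 + $38.97 + $235.15 + $124.30 + $43.92 + $136.47 = $749.47
Net pay = $1,514.40 − $749.47 = $764.93

$764.93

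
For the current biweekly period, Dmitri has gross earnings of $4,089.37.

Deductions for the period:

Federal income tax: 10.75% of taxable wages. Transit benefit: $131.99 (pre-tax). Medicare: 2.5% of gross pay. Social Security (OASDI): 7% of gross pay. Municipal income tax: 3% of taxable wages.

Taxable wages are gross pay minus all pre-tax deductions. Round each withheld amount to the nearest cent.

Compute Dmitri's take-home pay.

Transit benefit: $131.99
Taxable wages = $4,089.37 − $131.99 = $3,957.38
Municipal income tax: $3,957.38 × 0.03 = $118.72
Federal income tax: $3,957.38 × 0.1075 = $425.42
Medicare: $4,089.37 × 0.025 = $102.23
Social Security (OASDI): $4,089.37 × 0.07 = $286.26
Total deductions = $131.99 + $118.72 + $425.42 + $102.23 + $286.26 = $1,064.62
Net pay = $4,089.37 − $1,064.62 = $3,024.75

$3,024.75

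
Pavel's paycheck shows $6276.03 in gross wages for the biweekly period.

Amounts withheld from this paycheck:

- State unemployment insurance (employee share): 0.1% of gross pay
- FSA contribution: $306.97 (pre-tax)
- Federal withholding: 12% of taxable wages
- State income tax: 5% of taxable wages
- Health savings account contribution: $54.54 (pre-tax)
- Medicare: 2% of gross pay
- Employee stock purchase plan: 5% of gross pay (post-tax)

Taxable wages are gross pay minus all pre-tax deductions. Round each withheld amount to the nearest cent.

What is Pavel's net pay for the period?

Health savings account contribution: $54.54
FSA contribution: $306.97
Pre-tax total = $54.54 + $306.97 = $361.51
Taxable wages = $6276.03 − $361.51 = $5914.52
Federal withholding: $5914.52 × 0.12 = $709.74
State income tax: $5914.52 × 0.05 = $295.73
State unemployment insurance (employee share): $6276.03 × 0.001 = $6.28
Medicare: $6276.03 × 0.02 = $125.52
Employee stock purchase plan: $6276.03 × 0.05 = $313.80
Total deductions = $54.54 + $306.97 + $709.74 + $295.73 + $6.28 + $125.52 + $313.80 = $1812.58
Net pay = $6276.03 − $1812.58 = $4463.45

$4463.45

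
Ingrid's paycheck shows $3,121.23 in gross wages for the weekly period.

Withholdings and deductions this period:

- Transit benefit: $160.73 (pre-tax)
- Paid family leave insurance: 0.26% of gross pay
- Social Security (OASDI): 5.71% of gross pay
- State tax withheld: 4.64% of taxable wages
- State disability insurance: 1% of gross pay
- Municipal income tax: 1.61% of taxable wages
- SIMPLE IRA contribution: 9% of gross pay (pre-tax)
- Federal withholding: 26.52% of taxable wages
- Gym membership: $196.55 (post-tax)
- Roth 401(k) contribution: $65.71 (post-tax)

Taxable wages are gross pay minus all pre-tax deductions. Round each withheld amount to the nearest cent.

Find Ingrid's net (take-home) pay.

SIMPLE IRA contribution: $3,121.23 × 0.09 = $280.91
Transit benefit: $160.73
Pre-tax total = $280.91 + $160.73 = $441.64
Taxable wages = $3,121.23 − $441.64 = $2,679.59
Federal withholding: $2,679.59 × 0.2652 = $710.63
State tax withheld: $2,679.59 × 0.0464 = $124.33
Municipal income tax: $2,679.59 × 0.0161 = $43.14
State disability insurance: $3,121.23 × 0.01 = $31.21
Social Security (OASDI): $3,121.23 × 0.0571 = $178.22
Paid family leave insurance: $3,121.23 × 0.0026 = $8.12
Gym membership: $196.55
Roth 401(k) contribution: $65.71
Total deductions = $280.91 + $160.73 + $710.63 + $124.33 + $43.14 + $31.21 + $178.22 + $8.12 + $196.55 + $65.71 = $1,799.55
Net pay = $3,121.23 − $1,799.55 = $1,321.68

$1,321.68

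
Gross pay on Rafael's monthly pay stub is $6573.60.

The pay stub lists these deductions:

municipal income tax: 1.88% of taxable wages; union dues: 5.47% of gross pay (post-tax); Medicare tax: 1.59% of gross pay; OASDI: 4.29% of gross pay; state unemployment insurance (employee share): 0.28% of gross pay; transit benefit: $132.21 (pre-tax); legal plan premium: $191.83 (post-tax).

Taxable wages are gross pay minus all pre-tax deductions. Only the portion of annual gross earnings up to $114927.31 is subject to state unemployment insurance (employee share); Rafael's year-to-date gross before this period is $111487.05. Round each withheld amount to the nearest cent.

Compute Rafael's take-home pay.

Transit benefit: $132.21
Taxable wages = $6573.60 − $132.21 = $6441.39
Municipal income tax: $6441.39 × 0.0188 = $121.10
OASDI: $6573.60 × 0.0429 = $282.01
State unemployment insurance (employee share): only $114927.31 − $111487.05 = $3440.26 of this check is subject → $3440.26 × 0.0028 = $9.63
Medicare tax: $6573.60 × 0.0159 = $104.52
Union dues: $6573.60 × 0.0547 = $359.58
Legal plan premium: $191.83
Total deductions = $132.21 + $121.10 + $282.01 + $9.63 + $104.52 + $359.58 + $191.83 = $1200.88
Net pay = $6573.60 − $1200.88 = $5372.72

$5372.72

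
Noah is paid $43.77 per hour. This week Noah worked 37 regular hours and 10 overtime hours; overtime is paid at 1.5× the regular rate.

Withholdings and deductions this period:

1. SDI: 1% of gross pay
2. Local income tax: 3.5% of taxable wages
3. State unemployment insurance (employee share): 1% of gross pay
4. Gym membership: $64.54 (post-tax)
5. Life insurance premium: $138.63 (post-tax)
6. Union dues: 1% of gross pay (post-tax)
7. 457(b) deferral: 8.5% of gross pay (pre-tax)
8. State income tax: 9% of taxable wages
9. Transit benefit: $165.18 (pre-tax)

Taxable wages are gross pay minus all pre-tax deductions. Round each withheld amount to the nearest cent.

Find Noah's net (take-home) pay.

Regular pay: 37 × $43.77 = $1,619.49
Overtime pay: 10 × $43.77 × 1.5 = $656.55
Gross pay = $1,619.49 + $656.55 = $2,276.04
457(b) deferral: $2,276.04 × 0.085 = $193.46
Transit benefit: $165.18
Pre-tax total = $193.46 + $165.18 = $358.64
Taxable wages = $2,276.04 − $358.64 = $1,917.40
State income tax: $1,917.40 × 0.09 = $172.57
Local income tax: $1,917.40 × 0.035 = $67.11
SDI: $2,276.04 × 0.01 = $22.76
State unemployment insurance (employee share): $2,276.04 × 0.01 = $22.76
Life insurance premium: $138.63
Gym membership: $64.54
Union dues: $2,276.04 × 0.01 = $22.76
Total deductions = $193.46 + $165.18 + $172.57 + $67.11 + $22.76 + $22.76 + $138.63 + $64.54 + $22.76 = $869.77
Net pay = $2,276.04 − $869.77 = $1,406.27

$1,406.27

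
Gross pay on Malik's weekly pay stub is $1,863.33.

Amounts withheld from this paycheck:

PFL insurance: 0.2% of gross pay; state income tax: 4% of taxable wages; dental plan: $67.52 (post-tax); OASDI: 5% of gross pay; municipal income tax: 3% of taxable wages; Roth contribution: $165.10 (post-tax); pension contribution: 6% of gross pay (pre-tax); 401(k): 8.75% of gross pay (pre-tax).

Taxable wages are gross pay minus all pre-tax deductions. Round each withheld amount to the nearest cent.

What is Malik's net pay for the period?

Pension contribution: $1,863.33 × 0.06 = $111.80
401(k): $1,863.33 × 0.0875 = $163.04
Pre-tax total = $111.80 + $163.04 = $274.84
Taxable wages = $1,863.33 − $274.84 = $1,588.49
Municipal income tax: $1,588.49 × 0.03 = $47.65
State income tax: $1,588.49 × 0.04 = $63.54
OASDI: $1,863.33 × 0.05 = $93.17
PFL insurance: $1,863.33 × 0.002 = $3.73
Roth contribution: $165.10
Dental plan: $67.52
Total deductions = $111.80 + $163.04 + $47.65 + $63.54 + $93.17 + $3.73 + $165.10 + $67.52 = $715.55
Net pay = $1,863.33 − $715.55 = $1,147.78

$1,147.78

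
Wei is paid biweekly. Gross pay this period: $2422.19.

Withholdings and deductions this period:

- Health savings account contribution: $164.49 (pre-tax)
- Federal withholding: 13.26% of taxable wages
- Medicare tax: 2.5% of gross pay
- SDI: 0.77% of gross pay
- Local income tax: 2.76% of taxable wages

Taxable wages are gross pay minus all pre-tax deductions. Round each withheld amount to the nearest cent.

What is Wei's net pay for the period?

$1816.82

Health savings account contribution: $164.49
Taxable wages = $2422.19 − $164.49 = $2257.70
Local income tax: $2257.70 × 0.0276 = $62.31
Federal withholding: $2257.70 × 0.1326 = $299.37
SDI: $2422.19 × 0.0077 = $18.65
Medicare tax: $2422.19 × 0.025 = $60.55
Total deductions = $164.49 + $62.31 + $299.37 + $18.65 + $60.55 = $605.37
Net pay = $2422.19 − $605.37 = $1816.82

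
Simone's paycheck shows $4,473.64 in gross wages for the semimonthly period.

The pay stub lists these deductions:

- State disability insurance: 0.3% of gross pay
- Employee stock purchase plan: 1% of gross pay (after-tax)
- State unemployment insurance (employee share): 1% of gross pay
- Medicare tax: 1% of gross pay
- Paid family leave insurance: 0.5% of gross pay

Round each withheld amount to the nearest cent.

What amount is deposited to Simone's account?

$4,303.63

Medicare tax: $4,473.64 × 0.01 = $44.74
State unemployment insurance (employee share): $4,473.64 × 0.01 = $44.74
State disability insurance: $4,473.64 × 0.003 = $13.42
Paid family leave insurance: $4,473.64 × 0.005 = $22.37
Employee stock purchase plan: $4,473.64 × 0.01 = $44.74
Total deductions = $44.74 + $44.74 + $13.42 + $22.37 + $44.74 = $170.01
Net pay = $4,473.64 − $170.01 = $4,303.63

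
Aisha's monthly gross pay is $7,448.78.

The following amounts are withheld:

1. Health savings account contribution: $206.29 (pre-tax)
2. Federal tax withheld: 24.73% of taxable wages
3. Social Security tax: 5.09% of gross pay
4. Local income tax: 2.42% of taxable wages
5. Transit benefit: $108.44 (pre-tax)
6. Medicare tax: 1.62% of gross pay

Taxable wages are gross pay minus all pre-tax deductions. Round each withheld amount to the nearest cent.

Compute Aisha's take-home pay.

$4,697.35

Health savings account contribution: $206.29
Transit benefit: $108.44
Pre-tax total = $206.29 + $108.44 = $314.73
Taxable wages = $7,448.78 − $314.73 = $7,134.05
Federal tax withheld: $7,134.05 × 0.2473 = $1,764.25
Local income tax: $7,134.05 × 0.0242 = $172.64
Medicare tax: $7,448.78 × 0.0162 = $120.67
Social Security tax: $7,448.78 × 0.0509 = $379.14
Total deductions = $206.29 + $108.44 + $1,764.25 + $172.64 + $120.67 + $379.14 = $2,751.43
Net pay = $7,448.78 − $2,751.43 = $4,697.35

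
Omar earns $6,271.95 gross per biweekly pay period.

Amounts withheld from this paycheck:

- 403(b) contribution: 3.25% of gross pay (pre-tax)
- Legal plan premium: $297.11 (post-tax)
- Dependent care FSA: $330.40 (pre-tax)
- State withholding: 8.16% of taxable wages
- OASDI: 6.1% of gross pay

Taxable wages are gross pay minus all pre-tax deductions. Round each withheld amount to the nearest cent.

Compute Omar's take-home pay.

Dependent care FSA: $330.40
403(b) contribution: $6,271.95 × 0.0325 = $203.84
Pre-tax total = $330.40 + $203.84 = $534.24
Taxable wages = $6,271.95 − $534.24 = $5,737.71
State withholding: $5,737.71 × 0.0816 = $468.20
OASDI: $6,271.95 × 0.061 = $382.59
Legal plan premium: $297.11
Total deductions = $330.40 + $203.84 + $468.20 + $382.59 + $297.11 = $1,682.14
Net pay = $6,271.95 − $1,682.14 = $4,589.81

$4,589.81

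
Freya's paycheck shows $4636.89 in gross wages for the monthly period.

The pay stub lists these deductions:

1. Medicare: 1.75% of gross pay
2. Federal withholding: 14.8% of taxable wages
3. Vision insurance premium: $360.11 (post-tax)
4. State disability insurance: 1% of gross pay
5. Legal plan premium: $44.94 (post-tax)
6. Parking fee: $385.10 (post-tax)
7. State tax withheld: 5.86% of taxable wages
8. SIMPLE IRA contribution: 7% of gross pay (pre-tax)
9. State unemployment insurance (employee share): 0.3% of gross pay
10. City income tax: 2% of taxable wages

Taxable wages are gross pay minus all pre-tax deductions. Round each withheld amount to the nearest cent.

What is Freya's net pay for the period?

$2403.56

SIMPLE IRA contribution: $4636.89 × 0.07 = $324.58
Taxable wages = $4636.89 − $324.58 = $4312.31
Federal withholding: $4312.31 × 0.148 = $638.22
State tax withheld: $4312.31 × 0.0586 = $252.70
City income tax: $4312.31 × 0.02 = $86.25
Medicare: $4636.89 × 0.0175 = $81.15
State unemployment insurance (employee share): $4636.89 × 0.003 = $13.91
State disability insurance: $4636.89 × 0.01 = $46.37
Vision insurance premium: $360.11
Legal plan premium: $44.94
Parking fee: $385.10
Total deductions = $324.58 + $638.22 + $252.70 + $86.25 + $81.15 + $13.91 + $46.37 + $360.11 + $44.94 + $385.10 = $2233.33
Net pay = $4636.89 − $2233.33 = $2403.56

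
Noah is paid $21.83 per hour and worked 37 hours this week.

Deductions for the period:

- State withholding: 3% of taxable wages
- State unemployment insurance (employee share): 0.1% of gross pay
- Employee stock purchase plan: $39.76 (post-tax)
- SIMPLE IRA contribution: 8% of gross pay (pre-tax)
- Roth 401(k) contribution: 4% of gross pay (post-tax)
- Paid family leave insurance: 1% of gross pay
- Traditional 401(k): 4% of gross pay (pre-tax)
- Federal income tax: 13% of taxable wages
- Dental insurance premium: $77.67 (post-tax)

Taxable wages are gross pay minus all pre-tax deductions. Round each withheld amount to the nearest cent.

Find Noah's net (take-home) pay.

$438.43

Gross pay: 37 × $21.83 = $807.71
Traditional 401(k): $807.71 × 0.04 = $32.31
SIMPLE IRA contribution: $807.71 × 0.08 = $64.62
Pre-tax total = $32.31 + $64.62 = $96.93
Taxable wages = $807.71 − $96.93 = $710.78
State withholding: $710.78 × 0.03 = $21.32
Federal income tax: $710.78 × 0.13 = $92.40
Paid family leave insurance: $807.71 × 0.01 = $8.08
State unemployment insurance (employee share): $807.71 × 0.001 = $0.81
Dental insurance premium: $77.67
Roth 401(k) contribution: $807.71 × 0.04 = $32.31
Employee stock purchase plan: $39.76
Total deductions = $32.31 + $64.62 + $21.32 + $92.40 + $8.08 + $0.81 + $77.67 + $32.31 + $39.76 = $369.28
Net pay = $807.71 − $369.28 = $438.43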